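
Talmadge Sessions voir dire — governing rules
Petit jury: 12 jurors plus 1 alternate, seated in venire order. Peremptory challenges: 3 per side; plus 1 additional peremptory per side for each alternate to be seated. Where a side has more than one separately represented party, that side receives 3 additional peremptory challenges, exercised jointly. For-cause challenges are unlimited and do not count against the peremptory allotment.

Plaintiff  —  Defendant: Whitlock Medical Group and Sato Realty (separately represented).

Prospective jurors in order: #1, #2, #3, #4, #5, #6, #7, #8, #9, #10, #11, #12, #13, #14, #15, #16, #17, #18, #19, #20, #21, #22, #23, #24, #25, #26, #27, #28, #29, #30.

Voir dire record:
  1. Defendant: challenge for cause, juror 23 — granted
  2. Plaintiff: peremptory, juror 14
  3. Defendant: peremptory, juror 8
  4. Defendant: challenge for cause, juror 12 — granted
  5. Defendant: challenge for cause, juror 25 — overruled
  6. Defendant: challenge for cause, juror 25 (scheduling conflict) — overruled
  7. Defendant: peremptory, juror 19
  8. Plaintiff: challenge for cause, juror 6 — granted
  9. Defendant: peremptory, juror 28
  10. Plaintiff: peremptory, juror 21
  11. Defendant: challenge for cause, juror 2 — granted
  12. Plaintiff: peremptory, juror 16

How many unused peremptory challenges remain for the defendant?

4

Defendant allotment: 3 base + 1 × 1 alternate + 3 multi-party = 7.
Defendant peremptories used: #8, #19, #28 — 3 (for-cause on #23, #12, #25, #25, #2 don't count).
Remaining: 7 − 3 = 4.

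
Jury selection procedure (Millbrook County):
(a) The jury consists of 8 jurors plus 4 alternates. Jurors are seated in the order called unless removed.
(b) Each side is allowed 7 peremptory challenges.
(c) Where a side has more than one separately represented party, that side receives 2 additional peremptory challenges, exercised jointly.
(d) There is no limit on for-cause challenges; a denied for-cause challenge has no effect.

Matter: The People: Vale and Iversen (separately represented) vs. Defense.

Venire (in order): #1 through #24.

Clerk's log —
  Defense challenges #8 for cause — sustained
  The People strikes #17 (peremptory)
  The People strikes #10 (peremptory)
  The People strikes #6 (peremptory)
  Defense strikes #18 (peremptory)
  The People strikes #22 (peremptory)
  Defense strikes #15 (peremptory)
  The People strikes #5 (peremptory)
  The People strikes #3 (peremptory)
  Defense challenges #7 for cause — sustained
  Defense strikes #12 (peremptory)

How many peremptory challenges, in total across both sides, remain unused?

7

The People allotment: 7 base + 2 multi-party = 9. Defense allotment: 7.
The People peremptories used: #17, #10, #6, #22, #5, #3 — 6.
Defense peremptories used: #18, #15, #12 — 3 (for-cause on #8, #7 don't count).
Remaining: (9 − 6) + (7 − 3) = 7.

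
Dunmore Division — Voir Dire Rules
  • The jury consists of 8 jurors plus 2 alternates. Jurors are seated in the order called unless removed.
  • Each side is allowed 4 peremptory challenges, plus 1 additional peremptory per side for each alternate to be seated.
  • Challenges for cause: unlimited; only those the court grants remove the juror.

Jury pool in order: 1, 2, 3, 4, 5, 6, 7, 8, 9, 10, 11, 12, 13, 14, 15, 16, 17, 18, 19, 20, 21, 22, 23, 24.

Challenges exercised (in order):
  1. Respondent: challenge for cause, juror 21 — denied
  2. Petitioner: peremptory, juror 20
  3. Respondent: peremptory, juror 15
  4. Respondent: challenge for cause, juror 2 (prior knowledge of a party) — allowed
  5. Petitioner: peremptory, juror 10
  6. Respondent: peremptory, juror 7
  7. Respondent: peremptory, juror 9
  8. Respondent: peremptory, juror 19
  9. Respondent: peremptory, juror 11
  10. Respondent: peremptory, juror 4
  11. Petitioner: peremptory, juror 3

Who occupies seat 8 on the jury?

16

Removed: #2, #3, #4, #7, #9, #10, #11, #15, #19, #20. (#21 stays — for-cause denied.)
Seating in order: seats 1–8 → #1, #5, #6, #8, #12, #13, #14, #16; alternates → #17, #18.
So seat 8 is #16.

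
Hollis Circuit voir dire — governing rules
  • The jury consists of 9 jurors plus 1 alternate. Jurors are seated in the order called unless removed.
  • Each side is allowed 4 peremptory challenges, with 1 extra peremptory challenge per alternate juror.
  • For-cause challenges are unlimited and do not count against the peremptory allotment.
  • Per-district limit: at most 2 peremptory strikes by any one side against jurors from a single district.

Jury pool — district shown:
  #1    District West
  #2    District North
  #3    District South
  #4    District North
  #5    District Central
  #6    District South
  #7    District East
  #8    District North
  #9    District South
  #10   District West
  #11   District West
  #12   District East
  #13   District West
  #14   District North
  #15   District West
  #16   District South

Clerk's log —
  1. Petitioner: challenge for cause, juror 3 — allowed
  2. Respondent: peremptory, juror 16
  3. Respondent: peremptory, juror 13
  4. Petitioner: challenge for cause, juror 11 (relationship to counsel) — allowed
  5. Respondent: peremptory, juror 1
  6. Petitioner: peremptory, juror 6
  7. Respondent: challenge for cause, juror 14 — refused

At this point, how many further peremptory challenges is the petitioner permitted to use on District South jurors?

1

Petitioner peremptories so far: #6 — 1 of 5 used, 4 left overall.
Against District South: #6 — 1 used; per-district cap 2 leaves 1.
Binding limit: min(4, 1) = 1.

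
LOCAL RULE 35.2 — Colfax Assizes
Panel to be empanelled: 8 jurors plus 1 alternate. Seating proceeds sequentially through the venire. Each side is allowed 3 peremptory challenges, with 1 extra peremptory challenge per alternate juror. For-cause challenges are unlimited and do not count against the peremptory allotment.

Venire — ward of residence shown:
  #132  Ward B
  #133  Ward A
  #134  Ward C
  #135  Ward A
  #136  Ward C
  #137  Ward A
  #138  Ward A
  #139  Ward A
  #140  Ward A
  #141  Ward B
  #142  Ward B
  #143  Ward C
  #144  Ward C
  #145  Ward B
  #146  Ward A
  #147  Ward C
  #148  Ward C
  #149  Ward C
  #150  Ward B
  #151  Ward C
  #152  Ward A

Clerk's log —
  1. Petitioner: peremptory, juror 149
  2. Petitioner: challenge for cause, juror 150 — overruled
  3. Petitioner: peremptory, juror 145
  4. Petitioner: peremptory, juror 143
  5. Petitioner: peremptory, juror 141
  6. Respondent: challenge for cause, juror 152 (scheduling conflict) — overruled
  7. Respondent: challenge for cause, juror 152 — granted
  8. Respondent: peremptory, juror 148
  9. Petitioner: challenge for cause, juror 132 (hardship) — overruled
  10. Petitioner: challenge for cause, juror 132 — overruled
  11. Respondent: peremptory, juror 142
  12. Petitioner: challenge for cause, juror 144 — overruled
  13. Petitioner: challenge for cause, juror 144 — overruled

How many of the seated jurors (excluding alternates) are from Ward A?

5

Removed: #141, #142, #143, #145, #148, #149, #152.
Seated jurors 1–8: #132, #133, #134, #135, #136, #137, #138, #139 (alternates #140 not counted).
Of those, in Ward A: #133, #135, #137, #138, #139 → 5.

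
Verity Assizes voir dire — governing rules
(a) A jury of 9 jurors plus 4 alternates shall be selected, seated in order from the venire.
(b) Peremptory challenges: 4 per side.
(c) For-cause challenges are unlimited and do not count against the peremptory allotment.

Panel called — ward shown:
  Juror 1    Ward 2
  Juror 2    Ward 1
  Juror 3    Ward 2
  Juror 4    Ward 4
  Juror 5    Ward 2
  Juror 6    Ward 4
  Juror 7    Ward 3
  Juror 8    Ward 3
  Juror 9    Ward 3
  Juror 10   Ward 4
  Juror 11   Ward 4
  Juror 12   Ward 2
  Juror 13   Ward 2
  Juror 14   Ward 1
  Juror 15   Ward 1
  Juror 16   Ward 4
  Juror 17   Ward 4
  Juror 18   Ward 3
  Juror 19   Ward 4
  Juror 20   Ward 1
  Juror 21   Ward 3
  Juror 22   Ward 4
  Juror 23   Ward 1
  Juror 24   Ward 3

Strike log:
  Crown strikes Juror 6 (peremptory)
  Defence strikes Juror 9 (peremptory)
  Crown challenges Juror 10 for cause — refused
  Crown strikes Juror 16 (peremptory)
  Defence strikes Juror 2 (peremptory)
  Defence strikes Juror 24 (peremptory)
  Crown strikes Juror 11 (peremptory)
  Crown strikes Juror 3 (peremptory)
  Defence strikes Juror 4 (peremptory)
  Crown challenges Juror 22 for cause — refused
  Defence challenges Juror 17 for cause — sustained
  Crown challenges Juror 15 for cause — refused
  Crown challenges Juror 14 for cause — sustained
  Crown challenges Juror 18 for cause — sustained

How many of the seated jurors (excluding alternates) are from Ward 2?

4

Removed: #2, #3, #4, #6, #9, #11, #14, #16, #17, #18, #24.
Seated jurors 1–9: #1, #5, #7, #8, #10, #12, #13, #15, #19 (alternates #20, #21, #22, #23 not counted).
Of those, in Ward 2: #1, #5, #12, #13 → 4.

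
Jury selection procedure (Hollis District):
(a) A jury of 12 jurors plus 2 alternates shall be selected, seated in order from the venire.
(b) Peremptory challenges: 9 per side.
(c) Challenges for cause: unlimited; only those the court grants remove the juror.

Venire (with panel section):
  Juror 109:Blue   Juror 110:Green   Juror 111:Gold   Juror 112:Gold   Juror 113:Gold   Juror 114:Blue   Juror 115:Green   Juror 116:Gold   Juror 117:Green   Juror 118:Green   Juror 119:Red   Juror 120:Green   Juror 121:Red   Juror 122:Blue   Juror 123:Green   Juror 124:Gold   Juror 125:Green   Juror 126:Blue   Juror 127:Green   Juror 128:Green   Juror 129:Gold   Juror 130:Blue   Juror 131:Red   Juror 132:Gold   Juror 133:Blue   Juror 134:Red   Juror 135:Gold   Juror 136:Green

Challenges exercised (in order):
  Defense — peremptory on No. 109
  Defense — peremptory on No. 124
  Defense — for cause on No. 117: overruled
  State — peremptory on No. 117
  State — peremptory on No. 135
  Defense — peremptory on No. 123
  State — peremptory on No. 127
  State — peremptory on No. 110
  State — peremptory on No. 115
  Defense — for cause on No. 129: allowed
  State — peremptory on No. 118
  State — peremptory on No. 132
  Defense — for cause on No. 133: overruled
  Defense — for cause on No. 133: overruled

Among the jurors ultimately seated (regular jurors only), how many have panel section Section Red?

Removed: #109, #110, #115, #117, #118, #123, #124, #127, #129, #132, #135.
Seated jurors 1–12: #111, #112, #113, #114, #116, #119, #120, #121, #122, #125, #126, #128 (alternates #130, #131 not counted).
Of those, in Section Red: #119, #121 → 2.

2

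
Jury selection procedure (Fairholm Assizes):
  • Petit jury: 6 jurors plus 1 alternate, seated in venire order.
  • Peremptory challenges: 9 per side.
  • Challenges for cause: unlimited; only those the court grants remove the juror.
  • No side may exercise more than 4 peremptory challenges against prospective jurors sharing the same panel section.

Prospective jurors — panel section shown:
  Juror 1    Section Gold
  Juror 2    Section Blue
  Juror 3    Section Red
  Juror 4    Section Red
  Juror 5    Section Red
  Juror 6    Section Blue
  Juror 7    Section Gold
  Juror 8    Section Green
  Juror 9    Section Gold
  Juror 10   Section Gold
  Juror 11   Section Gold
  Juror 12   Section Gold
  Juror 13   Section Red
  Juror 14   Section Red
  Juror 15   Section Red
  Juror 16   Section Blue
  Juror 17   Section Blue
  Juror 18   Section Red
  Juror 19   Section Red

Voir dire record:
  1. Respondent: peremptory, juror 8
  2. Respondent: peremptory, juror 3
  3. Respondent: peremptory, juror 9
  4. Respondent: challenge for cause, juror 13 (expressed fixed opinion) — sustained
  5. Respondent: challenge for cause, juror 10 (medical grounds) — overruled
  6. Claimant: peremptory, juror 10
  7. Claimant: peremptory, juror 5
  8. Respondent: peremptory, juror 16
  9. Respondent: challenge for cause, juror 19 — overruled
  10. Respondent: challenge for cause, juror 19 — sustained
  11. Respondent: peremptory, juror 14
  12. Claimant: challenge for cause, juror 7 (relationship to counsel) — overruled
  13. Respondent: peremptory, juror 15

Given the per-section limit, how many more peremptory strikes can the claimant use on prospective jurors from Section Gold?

3

Claimant peremptories so far: #10, #5 — 2 of 9 used, 7 left overall.
Against Section Gold: #10 — 1 used; per-section cap 4 leaves 3.
Binding limit: min(7, 3) = 3.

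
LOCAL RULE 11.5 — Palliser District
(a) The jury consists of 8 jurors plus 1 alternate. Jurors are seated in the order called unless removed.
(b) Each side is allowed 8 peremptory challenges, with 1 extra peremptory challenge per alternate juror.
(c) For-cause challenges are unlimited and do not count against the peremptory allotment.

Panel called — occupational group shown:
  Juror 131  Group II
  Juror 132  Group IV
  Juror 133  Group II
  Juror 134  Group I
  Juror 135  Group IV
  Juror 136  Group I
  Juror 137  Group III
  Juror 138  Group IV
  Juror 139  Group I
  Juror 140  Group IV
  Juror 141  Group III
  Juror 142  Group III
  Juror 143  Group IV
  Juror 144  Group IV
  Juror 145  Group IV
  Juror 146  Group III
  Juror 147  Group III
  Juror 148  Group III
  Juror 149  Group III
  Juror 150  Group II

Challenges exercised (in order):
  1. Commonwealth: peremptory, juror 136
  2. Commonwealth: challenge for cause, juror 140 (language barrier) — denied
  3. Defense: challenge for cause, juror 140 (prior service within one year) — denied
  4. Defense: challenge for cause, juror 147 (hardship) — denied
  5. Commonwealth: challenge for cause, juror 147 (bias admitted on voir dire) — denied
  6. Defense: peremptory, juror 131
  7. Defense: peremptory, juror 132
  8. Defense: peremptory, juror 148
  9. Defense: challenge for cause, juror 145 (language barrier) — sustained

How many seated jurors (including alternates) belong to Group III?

Removed: #131, #132, #136, #145, #148.
Seated (9 incl. alternates): #133, #134, #135, #137, #138, #139, #140, #141, #142.
Of those, in Group III: #137, #141, #142 → 3.

3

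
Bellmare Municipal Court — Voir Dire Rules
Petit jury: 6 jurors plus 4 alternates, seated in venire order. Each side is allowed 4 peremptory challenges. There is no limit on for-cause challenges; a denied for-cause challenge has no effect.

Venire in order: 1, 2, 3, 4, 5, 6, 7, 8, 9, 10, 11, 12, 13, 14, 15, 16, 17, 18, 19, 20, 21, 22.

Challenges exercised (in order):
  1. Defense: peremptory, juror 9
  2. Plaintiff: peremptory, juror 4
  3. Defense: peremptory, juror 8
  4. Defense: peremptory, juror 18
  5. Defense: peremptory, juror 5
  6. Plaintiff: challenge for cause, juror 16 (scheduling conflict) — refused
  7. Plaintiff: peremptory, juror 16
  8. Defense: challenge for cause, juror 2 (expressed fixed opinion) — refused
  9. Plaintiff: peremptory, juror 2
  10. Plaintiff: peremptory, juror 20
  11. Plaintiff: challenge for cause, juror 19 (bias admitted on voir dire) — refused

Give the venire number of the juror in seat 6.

11

Removed: #2, #4, #5, #8, #9, #16, #18, #20. (#19 stays — for-cause denied.)
Filling seats in venire order through position 6: #1, #3, #6, #7, #10, #11.
So seat 6 is #11.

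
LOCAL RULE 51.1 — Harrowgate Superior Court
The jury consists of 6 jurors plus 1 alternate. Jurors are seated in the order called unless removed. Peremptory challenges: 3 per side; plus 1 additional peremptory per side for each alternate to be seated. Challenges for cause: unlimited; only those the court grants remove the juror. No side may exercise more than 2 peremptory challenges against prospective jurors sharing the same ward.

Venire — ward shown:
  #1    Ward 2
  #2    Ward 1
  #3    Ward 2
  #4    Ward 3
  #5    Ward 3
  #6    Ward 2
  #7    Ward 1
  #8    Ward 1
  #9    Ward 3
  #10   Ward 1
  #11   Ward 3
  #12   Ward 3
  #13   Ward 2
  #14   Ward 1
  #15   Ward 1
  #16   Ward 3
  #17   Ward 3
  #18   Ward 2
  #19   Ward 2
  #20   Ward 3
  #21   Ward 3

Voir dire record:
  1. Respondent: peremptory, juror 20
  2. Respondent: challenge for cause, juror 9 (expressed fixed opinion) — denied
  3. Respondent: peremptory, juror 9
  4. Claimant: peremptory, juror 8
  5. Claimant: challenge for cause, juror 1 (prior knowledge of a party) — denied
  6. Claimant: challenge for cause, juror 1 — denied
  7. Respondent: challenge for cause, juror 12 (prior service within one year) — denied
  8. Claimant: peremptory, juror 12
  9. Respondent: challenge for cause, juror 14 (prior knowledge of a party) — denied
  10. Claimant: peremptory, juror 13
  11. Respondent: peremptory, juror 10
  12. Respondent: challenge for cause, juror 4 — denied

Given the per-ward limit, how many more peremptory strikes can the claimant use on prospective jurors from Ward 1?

Claimant peremptories so far: #8, #12, #13 — 3 of 4 used, 1 left overall.
Against Ward 1: #8 — 1 used; per-ward cap 2 leaves 1.
Binding limit: min(1, 1) = 1.

1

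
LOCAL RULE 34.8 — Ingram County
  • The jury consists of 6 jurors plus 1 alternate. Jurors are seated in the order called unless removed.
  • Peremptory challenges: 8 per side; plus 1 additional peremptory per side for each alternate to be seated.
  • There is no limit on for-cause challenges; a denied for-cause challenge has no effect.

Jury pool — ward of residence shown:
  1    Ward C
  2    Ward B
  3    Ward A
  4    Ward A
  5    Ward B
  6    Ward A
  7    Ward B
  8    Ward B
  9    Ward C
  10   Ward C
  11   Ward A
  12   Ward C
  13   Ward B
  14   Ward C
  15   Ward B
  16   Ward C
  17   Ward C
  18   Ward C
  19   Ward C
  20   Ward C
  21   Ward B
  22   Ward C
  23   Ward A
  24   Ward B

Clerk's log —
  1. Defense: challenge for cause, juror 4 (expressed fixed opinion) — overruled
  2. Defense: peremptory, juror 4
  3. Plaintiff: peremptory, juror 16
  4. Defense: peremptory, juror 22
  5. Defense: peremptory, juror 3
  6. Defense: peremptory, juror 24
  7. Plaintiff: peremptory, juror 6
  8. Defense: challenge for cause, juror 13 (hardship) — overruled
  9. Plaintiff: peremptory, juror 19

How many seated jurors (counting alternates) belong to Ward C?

Removed: #3, #4, #6, #16, #19, #22, #24.
Seated (7 incl. alternates): #1, #2, #5, #7, #8, #9, #10.
Of those, in Ward C: #1, #9, #10 → 3.

3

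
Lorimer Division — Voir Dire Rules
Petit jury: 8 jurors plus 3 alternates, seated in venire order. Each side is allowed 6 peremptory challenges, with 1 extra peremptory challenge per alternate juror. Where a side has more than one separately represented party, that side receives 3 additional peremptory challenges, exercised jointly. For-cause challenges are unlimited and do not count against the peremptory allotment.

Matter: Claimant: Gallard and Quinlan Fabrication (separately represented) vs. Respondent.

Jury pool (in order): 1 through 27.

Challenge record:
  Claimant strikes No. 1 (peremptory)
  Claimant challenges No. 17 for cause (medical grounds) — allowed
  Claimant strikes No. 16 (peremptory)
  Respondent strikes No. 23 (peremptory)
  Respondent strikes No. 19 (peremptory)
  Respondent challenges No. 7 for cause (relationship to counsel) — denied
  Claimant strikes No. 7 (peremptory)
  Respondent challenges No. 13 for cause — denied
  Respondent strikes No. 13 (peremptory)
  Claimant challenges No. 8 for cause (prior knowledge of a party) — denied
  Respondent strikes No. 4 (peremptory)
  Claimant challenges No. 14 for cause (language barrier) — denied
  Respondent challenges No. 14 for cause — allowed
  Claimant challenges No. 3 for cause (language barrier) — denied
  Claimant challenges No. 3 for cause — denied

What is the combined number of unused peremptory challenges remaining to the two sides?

14

Claimant allotment: 6 base + 1 × 3 alternates + 3 multi-party = 12. Respondent allotment: 6 base + 1 × 3 alternates = 9.
Claimant peremptories used: #1, #16, #7 — 3 (for-cause on #17, #8, #14, #3, #3 don't count).
Respondent peremptories used: #23, #19, #13, #4 — 4 (for-cause on #7, #13, #14 don't count).
Remaining: (12 − 3) + (9 − 4) = 14.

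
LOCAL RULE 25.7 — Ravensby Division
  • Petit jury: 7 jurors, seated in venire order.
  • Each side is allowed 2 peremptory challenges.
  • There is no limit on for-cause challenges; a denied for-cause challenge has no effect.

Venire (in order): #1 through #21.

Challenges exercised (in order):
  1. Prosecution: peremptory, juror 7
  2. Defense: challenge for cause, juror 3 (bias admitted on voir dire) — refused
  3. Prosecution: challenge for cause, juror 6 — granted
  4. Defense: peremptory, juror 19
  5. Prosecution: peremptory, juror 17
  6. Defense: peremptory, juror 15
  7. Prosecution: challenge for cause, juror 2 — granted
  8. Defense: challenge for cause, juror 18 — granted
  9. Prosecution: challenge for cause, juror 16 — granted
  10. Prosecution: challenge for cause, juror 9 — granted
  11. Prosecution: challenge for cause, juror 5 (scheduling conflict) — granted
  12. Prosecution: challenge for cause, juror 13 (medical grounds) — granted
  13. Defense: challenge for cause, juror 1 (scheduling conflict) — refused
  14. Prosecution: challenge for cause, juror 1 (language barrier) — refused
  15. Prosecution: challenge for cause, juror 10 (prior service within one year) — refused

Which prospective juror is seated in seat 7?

Removed: #2, #5, #6, #7, #9, #13, #15, #16, #17, #18, #19. (#1, #3, #10 stay — for-cause denied.)
Filling seats in venire order through position 7: #1, #3, #4, #8, #10, #11, #12.
So seat 7 is #12.

12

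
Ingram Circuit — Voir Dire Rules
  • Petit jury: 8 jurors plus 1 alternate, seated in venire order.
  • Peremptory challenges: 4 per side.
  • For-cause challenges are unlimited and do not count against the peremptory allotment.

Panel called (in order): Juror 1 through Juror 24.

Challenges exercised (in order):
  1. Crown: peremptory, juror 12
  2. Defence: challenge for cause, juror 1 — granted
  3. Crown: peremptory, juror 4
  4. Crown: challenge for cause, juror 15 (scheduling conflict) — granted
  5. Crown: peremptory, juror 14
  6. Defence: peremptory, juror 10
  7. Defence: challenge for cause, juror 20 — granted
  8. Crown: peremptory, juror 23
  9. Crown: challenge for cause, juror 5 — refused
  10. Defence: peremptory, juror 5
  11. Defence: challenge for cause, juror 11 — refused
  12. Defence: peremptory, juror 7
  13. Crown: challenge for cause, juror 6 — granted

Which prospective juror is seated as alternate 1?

Removed: #1, #4, #5, #6, #7, #10, #12, #14, #15, #20, #23. (#11 stays — for-cause denied.)
Seating in order: seats 1–8 → #2, #3, #8, #9, #11, #13, #16, #17; alternates → #18.
So alternate 1 is #18.

18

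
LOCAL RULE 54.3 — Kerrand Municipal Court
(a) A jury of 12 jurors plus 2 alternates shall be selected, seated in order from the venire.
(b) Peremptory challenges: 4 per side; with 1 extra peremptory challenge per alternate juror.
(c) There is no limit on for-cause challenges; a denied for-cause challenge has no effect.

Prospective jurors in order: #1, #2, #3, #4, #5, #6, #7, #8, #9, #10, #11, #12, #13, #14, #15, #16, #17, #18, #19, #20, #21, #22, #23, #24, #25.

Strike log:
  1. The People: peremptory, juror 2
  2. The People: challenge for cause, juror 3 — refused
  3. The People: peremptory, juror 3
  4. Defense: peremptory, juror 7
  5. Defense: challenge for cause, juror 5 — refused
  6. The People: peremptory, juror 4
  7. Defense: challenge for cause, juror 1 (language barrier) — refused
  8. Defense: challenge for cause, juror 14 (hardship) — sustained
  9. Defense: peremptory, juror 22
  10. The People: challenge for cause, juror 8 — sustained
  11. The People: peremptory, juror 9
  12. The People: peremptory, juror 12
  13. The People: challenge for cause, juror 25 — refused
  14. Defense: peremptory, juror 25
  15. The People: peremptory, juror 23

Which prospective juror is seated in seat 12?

20

Removed: #2, #3, #4, #7, #8, #9, #12, #14, #22, #23, #25. (#1, #5 stay — for-cause denied.)
Seating in order: seats 1–12 → #1, #5, #6, #10, #11, #13, #15, #16, #17, #18, #19, #20; alternates → #21, #24.
So seat 12 is #20.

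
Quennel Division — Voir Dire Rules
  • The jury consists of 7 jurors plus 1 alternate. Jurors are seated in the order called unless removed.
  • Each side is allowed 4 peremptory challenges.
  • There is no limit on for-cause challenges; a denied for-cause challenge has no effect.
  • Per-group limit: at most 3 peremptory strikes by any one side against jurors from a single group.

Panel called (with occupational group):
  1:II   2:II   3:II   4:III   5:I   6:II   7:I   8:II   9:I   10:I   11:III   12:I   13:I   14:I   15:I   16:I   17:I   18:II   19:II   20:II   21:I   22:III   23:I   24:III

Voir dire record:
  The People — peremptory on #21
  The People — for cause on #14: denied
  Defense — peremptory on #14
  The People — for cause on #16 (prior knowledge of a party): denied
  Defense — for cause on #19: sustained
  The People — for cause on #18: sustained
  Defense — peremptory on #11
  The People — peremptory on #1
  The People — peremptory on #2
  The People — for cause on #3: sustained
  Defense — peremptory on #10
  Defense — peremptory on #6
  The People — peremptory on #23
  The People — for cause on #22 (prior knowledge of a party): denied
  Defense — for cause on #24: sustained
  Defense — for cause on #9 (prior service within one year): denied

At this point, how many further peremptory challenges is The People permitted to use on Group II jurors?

The People peremptories so far: #21, #1, #2, #23 — 4 of 4 used, 0 left overall.
Against Group II: #1, #2 — 2 used; per-group cap 3 leaves 1.
Binding limit: min(0, 1) = 0.

0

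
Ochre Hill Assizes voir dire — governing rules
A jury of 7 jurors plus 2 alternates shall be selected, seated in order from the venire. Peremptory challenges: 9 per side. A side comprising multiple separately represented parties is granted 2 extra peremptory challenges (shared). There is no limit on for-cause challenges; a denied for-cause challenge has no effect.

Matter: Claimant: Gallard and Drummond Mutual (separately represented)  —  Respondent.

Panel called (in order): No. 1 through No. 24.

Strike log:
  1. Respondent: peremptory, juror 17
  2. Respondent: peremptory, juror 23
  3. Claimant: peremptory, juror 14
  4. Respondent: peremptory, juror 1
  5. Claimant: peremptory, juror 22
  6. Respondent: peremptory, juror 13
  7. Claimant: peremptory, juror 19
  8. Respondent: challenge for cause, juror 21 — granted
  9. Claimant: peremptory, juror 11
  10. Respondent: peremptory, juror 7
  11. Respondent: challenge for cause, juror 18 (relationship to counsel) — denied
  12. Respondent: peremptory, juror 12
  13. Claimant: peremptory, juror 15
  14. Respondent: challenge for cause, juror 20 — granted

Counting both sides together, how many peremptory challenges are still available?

9

Claimant allotment: 9 base + 2 multi-party = 11. Respondent allotment: 9.
Claimant peremptories used: #14, #22, #19, #11, #15 — 5.
Respondent peremptories used: #17, #23, #1, #13, #7, #12 — 6 (for-cause on #21, #18, #20 don't count).
Remaining: (11 − 5) + (9 − 6) = 9.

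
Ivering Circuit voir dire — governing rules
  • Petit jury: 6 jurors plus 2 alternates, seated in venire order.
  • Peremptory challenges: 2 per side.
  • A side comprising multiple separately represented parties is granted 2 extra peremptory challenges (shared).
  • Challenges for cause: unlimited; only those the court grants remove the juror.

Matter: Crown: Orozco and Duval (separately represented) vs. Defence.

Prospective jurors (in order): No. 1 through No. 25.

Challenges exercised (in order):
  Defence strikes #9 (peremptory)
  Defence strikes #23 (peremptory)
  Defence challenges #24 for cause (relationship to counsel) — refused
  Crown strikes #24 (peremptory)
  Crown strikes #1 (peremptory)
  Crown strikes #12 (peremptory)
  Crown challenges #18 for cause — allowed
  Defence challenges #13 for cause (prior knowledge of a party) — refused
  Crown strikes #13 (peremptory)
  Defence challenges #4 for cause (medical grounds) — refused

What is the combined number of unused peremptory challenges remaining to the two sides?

Crown allotment: 2 base + 2 multi-party = 4. Defence allotment: 2.
Crown peremptories used: #24, #1, #12, #13 — 4 (the for-cause on #18 doesn't count).
Defence peremptories used: #9, #23 — 2 (for-cause on #24, #13, #4 don't count).
Remaining: (4 − 4) + (2 − 2) = 0.

0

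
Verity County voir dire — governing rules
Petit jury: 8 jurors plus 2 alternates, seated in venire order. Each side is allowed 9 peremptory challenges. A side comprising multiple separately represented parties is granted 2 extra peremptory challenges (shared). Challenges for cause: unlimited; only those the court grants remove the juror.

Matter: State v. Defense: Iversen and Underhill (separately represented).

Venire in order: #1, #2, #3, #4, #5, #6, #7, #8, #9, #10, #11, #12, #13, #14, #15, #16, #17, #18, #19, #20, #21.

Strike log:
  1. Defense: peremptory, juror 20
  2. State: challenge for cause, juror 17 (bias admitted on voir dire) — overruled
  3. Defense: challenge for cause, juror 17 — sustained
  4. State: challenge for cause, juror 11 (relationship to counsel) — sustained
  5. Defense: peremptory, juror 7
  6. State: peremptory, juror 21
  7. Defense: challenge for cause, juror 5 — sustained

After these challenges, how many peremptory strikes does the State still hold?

8

State allotment: 9.
State peremptories used: #21 — 1 (for-cause on #17, #11 don't count).
Remaining: 9 − 1 = 8.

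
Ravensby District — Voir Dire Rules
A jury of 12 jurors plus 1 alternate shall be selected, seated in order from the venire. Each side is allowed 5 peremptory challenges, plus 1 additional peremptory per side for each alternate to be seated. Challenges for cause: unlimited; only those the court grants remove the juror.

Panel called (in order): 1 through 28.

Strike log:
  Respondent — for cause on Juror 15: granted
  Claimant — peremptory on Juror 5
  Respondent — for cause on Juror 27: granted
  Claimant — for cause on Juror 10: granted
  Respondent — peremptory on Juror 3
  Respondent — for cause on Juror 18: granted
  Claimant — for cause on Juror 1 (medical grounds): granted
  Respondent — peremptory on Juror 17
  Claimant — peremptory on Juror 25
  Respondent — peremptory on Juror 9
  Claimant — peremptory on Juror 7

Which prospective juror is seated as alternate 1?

Removed: #1, #3, #5, #7, #9, #10, #15, #17, #18, #25, #27.
Seating in order: seats 1–12 → #2, #4, #6, #8, #11, #12, #13, #14, #16, #19, #20, #21; alternates → #22.
So alternate 1 is #22.

22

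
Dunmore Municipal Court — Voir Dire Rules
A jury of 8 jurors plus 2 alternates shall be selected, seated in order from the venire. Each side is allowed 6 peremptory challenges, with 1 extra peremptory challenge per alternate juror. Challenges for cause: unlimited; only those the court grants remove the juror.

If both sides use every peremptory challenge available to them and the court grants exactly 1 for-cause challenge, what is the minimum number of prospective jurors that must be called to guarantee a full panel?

Seats to fill: 8 + 2 alternates = 10.
Peremptories: 6 + 1×2 = 8 per side × 2 sides = 16.
For-cause removals: 1.
Minimum venire: 10 + 16 + 1 = 27.

27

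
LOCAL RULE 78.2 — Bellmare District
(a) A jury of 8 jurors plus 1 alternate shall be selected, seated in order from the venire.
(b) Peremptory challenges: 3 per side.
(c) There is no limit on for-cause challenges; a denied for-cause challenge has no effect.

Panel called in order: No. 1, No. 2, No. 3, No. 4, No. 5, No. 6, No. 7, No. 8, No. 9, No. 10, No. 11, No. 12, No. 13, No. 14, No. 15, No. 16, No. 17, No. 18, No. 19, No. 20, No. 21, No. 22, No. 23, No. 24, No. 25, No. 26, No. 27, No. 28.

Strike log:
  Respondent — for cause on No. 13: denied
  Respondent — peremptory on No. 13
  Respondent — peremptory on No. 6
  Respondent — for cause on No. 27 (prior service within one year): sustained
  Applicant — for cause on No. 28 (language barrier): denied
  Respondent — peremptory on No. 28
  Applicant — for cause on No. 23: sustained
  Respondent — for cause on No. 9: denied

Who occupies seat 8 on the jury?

Removed: #6, #13, #23, #27, #28. (#9 stays — for-cause denied.)
Seating in order: seats 1–8 → #1, #2, #3, #4, #5, #7, #8, #9; alternates → #10.
So seat 8 is #9.

9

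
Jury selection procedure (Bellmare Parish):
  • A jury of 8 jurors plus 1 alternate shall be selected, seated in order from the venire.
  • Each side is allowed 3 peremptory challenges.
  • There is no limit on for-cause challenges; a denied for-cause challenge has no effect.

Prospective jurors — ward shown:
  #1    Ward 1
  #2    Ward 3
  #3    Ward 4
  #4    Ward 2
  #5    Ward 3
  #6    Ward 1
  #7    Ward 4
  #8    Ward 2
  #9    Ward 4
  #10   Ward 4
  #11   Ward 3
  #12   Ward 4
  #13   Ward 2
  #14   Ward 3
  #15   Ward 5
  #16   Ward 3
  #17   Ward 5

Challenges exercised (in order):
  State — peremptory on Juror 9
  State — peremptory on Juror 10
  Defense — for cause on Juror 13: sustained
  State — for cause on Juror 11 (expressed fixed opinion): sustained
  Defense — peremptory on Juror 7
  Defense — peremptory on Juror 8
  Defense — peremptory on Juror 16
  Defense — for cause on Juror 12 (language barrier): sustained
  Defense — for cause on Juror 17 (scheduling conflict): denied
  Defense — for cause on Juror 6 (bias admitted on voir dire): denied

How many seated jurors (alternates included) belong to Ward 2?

Removed: #7, #8, #9, #10, #11, #12, #13, #16.
Seated (9 incl. alternates): #1, #2, #3, #4, #5, #6, #14, #15, #17.
Of those, in Ward 2: #4 → 1.

1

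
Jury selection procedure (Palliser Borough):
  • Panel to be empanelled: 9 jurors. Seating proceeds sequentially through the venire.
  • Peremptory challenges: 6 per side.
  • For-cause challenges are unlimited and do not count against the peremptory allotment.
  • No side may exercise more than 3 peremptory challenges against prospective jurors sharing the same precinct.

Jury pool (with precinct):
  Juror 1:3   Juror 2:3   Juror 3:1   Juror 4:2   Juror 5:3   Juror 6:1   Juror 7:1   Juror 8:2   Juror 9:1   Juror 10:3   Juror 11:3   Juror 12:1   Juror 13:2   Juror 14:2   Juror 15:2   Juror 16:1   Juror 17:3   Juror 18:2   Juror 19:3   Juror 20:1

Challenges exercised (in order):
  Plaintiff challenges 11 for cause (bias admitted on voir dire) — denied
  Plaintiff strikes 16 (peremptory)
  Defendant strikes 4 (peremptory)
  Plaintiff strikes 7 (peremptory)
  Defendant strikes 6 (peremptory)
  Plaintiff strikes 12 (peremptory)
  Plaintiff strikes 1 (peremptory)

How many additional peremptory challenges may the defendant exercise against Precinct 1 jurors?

Defendant peremptories so far: #4, #6 — 2 of 6 used, 4 left overall.
Against Precinct 1: #6 — 1 used; per-precinct cap 3 leaves 2.
Binding limit: min(4, 2) = 2.

2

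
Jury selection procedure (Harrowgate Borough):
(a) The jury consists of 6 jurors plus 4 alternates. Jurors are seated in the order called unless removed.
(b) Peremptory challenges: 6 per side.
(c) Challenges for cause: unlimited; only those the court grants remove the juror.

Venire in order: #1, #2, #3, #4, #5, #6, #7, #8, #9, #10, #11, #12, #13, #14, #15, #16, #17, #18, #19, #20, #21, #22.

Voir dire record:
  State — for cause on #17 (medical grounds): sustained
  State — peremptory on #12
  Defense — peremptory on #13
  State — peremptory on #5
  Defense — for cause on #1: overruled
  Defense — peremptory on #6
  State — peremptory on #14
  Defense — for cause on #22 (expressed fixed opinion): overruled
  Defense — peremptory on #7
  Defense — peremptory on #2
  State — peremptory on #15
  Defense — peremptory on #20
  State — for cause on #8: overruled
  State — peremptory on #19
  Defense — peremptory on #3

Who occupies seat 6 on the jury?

Removed: #2, #3, #5, #6, #7, #12, #13, #14, #15, #17, #19, #20. (#1, #8, #22 stay — for-cause denied.)
Filling seats in venire order through position 6: #1, #4, #8, #9, #10, #11.
So seat 6 is #11.

11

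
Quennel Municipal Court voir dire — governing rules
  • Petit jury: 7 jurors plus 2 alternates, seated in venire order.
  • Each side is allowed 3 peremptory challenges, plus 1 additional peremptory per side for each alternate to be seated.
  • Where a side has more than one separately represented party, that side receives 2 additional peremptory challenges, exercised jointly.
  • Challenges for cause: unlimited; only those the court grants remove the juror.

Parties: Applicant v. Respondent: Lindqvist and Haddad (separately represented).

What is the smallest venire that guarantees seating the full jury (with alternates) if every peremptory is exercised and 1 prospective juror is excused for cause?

22

Seats to fill: 7 + 2 alternates = 9.
Peremptories — Applicant: 3 + 1×2 = 5; Respondent: 3 + 1×2 + 2 = 7; total 12.
For-cause removals: 1.
Minimum venire: 9 + 12 + 1 = 22.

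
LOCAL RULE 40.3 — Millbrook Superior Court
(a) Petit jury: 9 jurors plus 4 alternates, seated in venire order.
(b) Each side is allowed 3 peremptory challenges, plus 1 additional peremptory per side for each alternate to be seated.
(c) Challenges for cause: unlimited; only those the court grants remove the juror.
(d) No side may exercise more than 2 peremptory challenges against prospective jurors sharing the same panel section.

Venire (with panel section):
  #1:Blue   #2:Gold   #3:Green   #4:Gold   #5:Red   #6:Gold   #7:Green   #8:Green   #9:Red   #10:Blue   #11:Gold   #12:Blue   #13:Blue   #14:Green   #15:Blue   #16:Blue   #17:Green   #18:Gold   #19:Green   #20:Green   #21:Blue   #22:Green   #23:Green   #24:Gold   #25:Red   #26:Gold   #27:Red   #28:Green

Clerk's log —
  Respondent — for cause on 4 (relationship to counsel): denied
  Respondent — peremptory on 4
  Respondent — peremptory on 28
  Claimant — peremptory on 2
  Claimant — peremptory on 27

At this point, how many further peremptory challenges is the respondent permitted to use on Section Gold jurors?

Respondent peremptories so far: #4, #28 — 2 of 7 used, 5 left overall.
Against Section Gold: #4 — 1 used; per-section cap 2 leaves 1.
Binding limit: min(5, 1) = 1.

1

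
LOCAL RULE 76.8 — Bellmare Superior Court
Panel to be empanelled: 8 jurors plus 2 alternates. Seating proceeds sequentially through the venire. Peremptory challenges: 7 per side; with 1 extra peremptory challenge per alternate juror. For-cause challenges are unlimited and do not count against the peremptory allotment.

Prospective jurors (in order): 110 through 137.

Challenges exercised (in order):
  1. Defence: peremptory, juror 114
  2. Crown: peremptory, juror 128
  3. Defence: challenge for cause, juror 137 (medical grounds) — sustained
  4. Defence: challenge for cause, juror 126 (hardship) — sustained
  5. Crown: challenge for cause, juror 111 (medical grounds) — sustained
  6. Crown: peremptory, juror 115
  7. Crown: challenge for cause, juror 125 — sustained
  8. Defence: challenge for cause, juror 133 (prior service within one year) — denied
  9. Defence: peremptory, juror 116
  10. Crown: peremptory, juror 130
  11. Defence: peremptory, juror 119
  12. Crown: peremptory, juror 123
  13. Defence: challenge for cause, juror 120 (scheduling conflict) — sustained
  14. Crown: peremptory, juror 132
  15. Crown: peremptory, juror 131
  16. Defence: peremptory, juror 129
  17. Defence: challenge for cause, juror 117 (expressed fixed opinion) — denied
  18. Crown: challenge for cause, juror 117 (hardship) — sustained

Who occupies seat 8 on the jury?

Removed: #111, #114, #115, #116, #117, #119, #120, #123, #125, #126, #128, #129, #130, #131, #132, #137. (#133 stays — for-cause denied.)
Seating in order: seats 1–8 → #110, #112, #113, #118, #121, #122, #124, #127; alternates → #133, #134.
So seat 8 is #127.

127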